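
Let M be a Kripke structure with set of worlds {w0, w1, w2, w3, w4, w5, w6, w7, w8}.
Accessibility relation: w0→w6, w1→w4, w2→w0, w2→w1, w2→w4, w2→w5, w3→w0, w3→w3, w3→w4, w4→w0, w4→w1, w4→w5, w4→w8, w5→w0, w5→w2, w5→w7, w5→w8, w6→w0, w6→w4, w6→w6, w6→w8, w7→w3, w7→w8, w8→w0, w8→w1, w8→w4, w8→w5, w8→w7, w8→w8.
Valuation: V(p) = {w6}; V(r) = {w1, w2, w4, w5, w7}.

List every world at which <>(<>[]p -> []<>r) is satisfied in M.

Let φ = <>(<>[]p -> []<>r). Evaluate φ at each world:
  w0 (successors {w6}): φ is false.
  w1 (successors {w4}): φ is false.
  w2 (successors {w0, w1, w4, w5}): φ is true.
  w3 (successors {w0, w3, w4}): φ is true.
  w4 (successors {w0, w1, w5, w8}): φ is true.
  w5 (successors {w0, w2, w7, w8}): φ is true.
  w6 (successors {w0, w4, w6, w8}): φ is true.
  w7 (successors {w3, w8}): φ is false.
  w8 (successors {w0, w1, w4, w5, w7, w8}): φ is true.
For instance, at w6:
  At w6: <>(<>[]p -> []<>r) requires <>[]p -> []<>r at some successor in {w0, w4, w6, w8}.
    <>[]p -> []<>r holds at w0, so <>(<>[]p -> []<>r) is true at w6.
      At w0: <>[]p is false, []<>r is true, so <>[]p -> []<>r is true.
Satisfying worlds: {w2, w3, w4, w5, w6, w8}

w2, w3, w4, w5, w6, w8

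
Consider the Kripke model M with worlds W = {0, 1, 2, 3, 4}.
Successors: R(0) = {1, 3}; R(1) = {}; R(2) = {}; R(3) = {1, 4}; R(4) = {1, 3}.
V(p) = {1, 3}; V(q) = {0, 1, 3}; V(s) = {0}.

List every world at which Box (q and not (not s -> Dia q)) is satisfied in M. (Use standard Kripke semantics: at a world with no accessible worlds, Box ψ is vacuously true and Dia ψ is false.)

1, 2

Let φ = Box (q and not (not s -> Dia q)). Evaluate φ at each world:
  0 (successors {1, 3}): φ is false.
  1 (successors ∅): φ is true.
  2 (successors ∅): φ is true.
  3 (successors {1, 4}): φ is false.
  4 (successors {1, 3}): φ is false.
For instance, at 3:
  At 3: Box (q and not (not s -> Dia q)) requires q and not (not s -> Dia q) at every successor {1, 4}.
    q and not (not s -> Dia q) fails at 4, so Box (q and not (not s -> Dia q)) is false at 3.
      At 4: q is false, not (not s -> Dia q) is false, so q and not (not s -> Dia q) is false.
Satisfying worlds: {1, 2}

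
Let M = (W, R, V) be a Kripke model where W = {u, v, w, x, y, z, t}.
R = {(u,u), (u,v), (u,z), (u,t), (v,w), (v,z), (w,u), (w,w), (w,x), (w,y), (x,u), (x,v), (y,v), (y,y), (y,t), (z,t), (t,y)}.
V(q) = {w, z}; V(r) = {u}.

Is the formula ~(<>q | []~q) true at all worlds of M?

Recall that []ψ holds at a world iff ψ holds at every accessible world, and <>ψ holds iff ψ holds at some accessible world.
Let φ = ~(<>q | []~q). Evaluate φ at each world:
  u (successors {u, v, z, t}): φ is false.
  v (successors {w, z}): φ is false.
  w (successors {u, w, x, y}): φ is false.
  x (successors {u, v}): φ is false.
  y (successors {v, y, t}): φ is false.
  z (successors {t}): φ is false.
  t (successors {y}): φ is false.
Detail at u (counterexample):
  At u: <>q | []~q is true, so ~(<>q | []~q) is false.
    At u: <>q is true, []~q is false, so <>q | []~q is true.
      At u: <>q requires q at some successor in {u, v, z, t}.
        q holds at z, so <>q is true at u.
      At u: []~q requires ~q at every successor {u, v, z, t}.
        ~q fails at z, so []~q is false at u.

No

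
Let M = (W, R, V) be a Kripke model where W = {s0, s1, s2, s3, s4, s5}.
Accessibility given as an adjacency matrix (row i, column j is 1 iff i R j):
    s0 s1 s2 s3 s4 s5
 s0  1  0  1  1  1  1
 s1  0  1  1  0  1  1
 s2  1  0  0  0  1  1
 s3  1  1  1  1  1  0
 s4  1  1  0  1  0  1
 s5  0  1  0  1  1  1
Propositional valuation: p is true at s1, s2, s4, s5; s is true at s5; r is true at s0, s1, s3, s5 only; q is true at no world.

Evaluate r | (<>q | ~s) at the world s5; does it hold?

At s5: r is true, <>q | ~s is false, so r | (<>q | ~s) is true.
  At s5: <>q is false, ~s is false, so <>q | ~s is false.
    At s5: <>q requires q at some successor in {s1, s3, s4, s5}.
      At s1: q is false.
      At s3: q is false.
      At s4: q is false.
      At s5: q is false.
    So <>q is false at s5.

Yes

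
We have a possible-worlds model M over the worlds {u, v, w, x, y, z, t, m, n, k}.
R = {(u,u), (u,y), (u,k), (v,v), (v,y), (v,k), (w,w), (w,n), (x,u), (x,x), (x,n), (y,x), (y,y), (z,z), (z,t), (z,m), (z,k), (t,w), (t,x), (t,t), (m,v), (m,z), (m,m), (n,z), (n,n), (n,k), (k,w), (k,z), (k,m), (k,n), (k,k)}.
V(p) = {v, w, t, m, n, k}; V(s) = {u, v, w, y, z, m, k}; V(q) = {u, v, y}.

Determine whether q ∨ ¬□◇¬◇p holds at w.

Yes

At w: q is false, ¬□◇¬◇p is true, so q ∨ ¬□◇¬◇p is true.
  At w: □◇¬◇p is false, so ¬□◇¬◇p is true.
    At w: □◇¬◇p requires ◇¬◇p at every successor {w, n}.
      ◇¬◇p fails at w, so □◇¬◇p is false at w.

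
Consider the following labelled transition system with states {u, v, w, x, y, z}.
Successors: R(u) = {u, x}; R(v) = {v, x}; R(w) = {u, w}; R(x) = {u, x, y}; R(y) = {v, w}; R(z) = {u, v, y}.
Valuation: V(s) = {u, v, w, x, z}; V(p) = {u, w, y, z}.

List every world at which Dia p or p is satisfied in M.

Recall that Dia ψ holds at a world iff ψ holds at some accessible world.
Let φ = Dia p or p. Evaluate φ at each world:
  u (successors {u, x}): φ is true.
  v (successors {v, x}): φ is false.
  w (successors {u, w}): φ is true.
  x (successors {u, x, y}): φ is true.
  y (successors {v, w}): φ is true.
  z (successors {u, v, y}): φ is true.
For instance, at x:
  At x: Dia p is true, p is false, so Dia p or p is true.
    At x: Dia p requires p at some successor in {u, x, y}.
      p holds at u, so Dia p is true at x.
Satisfying worlds: {u, w, x, y, z}

u, w, x, y, z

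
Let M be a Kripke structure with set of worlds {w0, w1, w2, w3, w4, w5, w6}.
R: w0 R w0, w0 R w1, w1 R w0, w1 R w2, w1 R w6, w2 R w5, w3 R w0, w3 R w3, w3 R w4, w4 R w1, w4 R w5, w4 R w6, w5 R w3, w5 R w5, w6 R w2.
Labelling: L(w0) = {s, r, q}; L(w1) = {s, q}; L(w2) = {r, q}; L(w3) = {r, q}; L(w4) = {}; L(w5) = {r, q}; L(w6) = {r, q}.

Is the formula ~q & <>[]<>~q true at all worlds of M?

Let φ = ~q & <>[]<>~q. Evaluate φ at each world:
  w0 (successors {w0, w1}): φ is false.
  w1 (successors {w0, w2, w6}): φ is false.
  w2 (successors {w5}): φ is false.
  w3 (successors {w0, w3, w4}): φ is false.
  w4 (successors {w1, w5, w6}): φ is false.
  w5 (successors {w3, w5}): φ is false.
  w6 (successors {w2}): φ is false.
Detail at w0 (counterexample):
  At w0: ~q is false, <>[]<>~q is false, so ~q & <>[]<>~q is false.
    At w0: <>[]<>~q requires []<>~q at some successor in {w0, w1}.
      At w0: []<>~q is false.
      At w1: []<>~q is false.
    So <>[]<>~q is false at w0.

No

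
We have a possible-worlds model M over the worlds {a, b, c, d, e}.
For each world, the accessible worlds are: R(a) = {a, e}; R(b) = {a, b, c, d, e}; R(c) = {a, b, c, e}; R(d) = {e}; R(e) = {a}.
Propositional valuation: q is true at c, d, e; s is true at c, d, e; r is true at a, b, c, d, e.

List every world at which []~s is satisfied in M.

Let φ = []~s. Evaluate φ at each world:
  a (successors {a, e}): φ is false.
  b (successors {a, b, c, d, e}): φ is false.
  c (successors {a, b, c, e}): φ is false.
  d (successors {e}): φ is false.
  e (successors {a}): φ is true.
For instance, at c:
  At c: []~s requires ~s at every successor {a, b, c, e}.
    ~s fails at c, so []~s is false at c.
Satisfying worlds: {e}

e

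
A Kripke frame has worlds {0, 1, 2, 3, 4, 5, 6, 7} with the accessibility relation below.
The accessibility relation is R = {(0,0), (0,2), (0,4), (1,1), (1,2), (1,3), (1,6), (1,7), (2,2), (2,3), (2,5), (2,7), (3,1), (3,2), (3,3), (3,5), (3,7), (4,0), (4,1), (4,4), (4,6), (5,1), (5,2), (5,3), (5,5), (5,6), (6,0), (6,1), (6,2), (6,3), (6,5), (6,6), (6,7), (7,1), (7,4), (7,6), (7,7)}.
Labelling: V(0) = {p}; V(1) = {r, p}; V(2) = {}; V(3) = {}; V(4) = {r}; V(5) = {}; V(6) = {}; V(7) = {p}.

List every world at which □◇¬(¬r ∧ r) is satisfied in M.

Let φ = □◇¬(¬r ∧ r). Evaluate φ at each world:
  0 (successors {0, 2, 4}): φ is true.
  1 (successors {1, 2, 3, 6, 7}): φ is true.
  2 (successors {2, 3, 5, 7}): φ is true.
  3 (successors {1, 2, 3, 5, 7}): φ is true.
  4 (successors {0, 1, 4, 6}): φ is true.
  5 (successors {1, 2, 3, 5, 6}): φ is true.
  6 (successors {0, 1, 2, 3, 5, 6, 7}): φ is true.
  7 (successors {1, 4, 6, 7}): φ is true.
For instance, at 0:
  At 0: □◇¬(¬r ∧ r) requires ◇¬(¬r ∧ r) at every successor {0, 2, 4}.
      At 0: ◇¬(¬r ∧ r) requires ¬(¬r ∧ r) at some successor in {0, 2, 4}.
        ¬(¬r ∧ r) holds at 0, so ◇¬(¬r ∧ r) is true at 0.
      At 2: ◇¬(¬r ∧ r) requires ¬(¬r ∧ r) at some successor in {2, 3, 5, 7}.
        ¬(¬r ∧ r) holds at 2, so ◇¬(¬r ∧ r) is true at 2.
      At 4: ◇¬(¬r ∧ r) requires ¬(¬r ∧ r) at some successor in {0, 1, 4, 6}.
        ¬(¬r ∧ r) holds at 0, so ◇¬(¬r ∧ r) is true at 4.
  So □◇¬(¬r ∧ r) is true at 0.
Satisfying worlds: {0, 1, 2, 3, 4, 5, 6, 7}

0, 1, 2, 3, 4, 5, 6, 7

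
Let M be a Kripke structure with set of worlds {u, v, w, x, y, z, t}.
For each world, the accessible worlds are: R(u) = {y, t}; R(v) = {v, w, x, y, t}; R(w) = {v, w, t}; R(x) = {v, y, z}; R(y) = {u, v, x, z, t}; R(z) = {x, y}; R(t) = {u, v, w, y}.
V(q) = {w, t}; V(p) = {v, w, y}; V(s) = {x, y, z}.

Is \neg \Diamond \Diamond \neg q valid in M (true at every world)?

Let φ = \neg \Diamond \Diamond \neg q. Evaluate φ at each world:
  u (successors {y, t}): φ is false.
  v (successors {v, w, x, y, t}): φ is false.
  w (successors {v, w, t}): φ is false.
  x (successors {v, y, z}): φ is false.
  y (successors {u, v, x, z, t}): φ is false.
  z (successors {x, y}): φ is false.
  t (successors {u, v, w, y}): φ is false.
Detail at u (counterexample):
  At u: \Diamond \Diamond \neg q is true, so \neg \Diamond \Diamond \neg q is false.
    At u: \Diamond \Diamond \neg q requires \Diamond \neg q at some successor in {y, t}.
      \Diamond \neg q holds at y, so \Diamond \Diamond \neg q is true at u.

No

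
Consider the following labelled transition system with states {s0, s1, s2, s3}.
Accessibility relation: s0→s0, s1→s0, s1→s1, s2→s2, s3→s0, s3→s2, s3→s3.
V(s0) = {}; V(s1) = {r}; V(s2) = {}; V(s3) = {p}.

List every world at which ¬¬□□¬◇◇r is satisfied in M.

s0, s2, s3

Let φ = ¬¬□□¬◇◇r. Evaluate φ at each world:
  s0 (successors {s0}): φ is true.
  s1 (successors {s0, s1}): φ is false.
  s2 (successors {s2}): φ is true.
  s3 (successors {s0, s2, s3}): φ is true.
For instance, at s2:
  At s2: ¬□□¬◇◇r is false, so ¬¬□□¬◇◇r is true.
    At s2: □□¬◇◇r is true, so ¬□□¬◇◇r is false.
      At s2: □□¬◇◇r requires □¬◇◇r at every successor {s2}.
        At s2: □¬◇◇r is true.
      So □□¬◇◇r is true at s2.
Satisfying worlds: {s0, s2, s3}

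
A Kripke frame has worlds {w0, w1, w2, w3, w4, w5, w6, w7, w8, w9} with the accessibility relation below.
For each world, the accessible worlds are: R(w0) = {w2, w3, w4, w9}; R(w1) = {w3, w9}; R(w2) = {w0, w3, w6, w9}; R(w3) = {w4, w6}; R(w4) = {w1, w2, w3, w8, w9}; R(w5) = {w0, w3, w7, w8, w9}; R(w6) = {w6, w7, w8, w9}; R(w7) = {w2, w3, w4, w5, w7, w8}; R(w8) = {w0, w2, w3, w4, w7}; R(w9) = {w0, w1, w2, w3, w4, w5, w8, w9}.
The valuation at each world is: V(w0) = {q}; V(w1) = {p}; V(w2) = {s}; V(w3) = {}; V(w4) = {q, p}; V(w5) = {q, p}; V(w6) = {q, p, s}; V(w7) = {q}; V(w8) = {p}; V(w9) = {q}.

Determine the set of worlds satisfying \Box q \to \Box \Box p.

w0, w1, w2, w4, w5, w6, w7, w8, w9

Let φ = \Box q \to \Box \Box p. Evaluate φ at each world:
  w0 (successors {w2, w3, w4, w9}): φ is true.
  w1 (successors {w3, w9}): φ is true.
  w2 (successors {w0, w3, w6, w9}): φ is true.
  w3 (successors {w4, w6}): φ is false.
  w4 (successors {w1, w2, w3, w8, w9}): φ is true.
  w5 (successors {w0, w3, w7, w8, w9}): φ is true.
  w6 (successors {w6, w7, w8, w9}): φ is true.
  w7 (successors {w2, w3, w4, w5, w7, w8}): φ is true.
  w8 (successors {w0, w2, w3, w4, w7}): φ is true.
  w9 (successors {w0, w1, w2, w3, w4, w5, w8, w9}): φ is true.
For instance, at w0:
  At w0: \Box q is false, \Box \Box p is false, so \Box q \to \Box \Box p is true.
    At w0: \Box q requires q at every successor {w2, w3, w4, w9}.
      q fails at w2, so \Box q is false at w0.
    At w0: \Box \Box p requires \Box p at every successor {w2, w3, w4, w9}.
      \Box p fails at w2, so \Box \Box p is false at w0.
Satisfying worlds: {w0, w1, w2, w4, w5, w6, w7, w8, w9}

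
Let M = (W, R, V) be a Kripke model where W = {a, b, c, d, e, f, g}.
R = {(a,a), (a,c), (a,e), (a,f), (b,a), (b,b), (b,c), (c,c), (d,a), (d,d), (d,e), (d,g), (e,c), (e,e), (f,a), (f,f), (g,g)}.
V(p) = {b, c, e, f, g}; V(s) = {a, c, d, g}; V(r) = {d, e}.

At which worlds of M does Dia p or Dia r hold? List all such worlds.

Let φ = Dia p or Dia r. Evaluate φ at each world:
  a (successors {a, c, e, f}): φ is true.
  b (successors {a, b, c}): φ is true.
  c (successors {c}): φ is true.
  d (successors {a, d, e, g}): φ is true.
  e (successors {c, e}): φ is true.
  f (successors {a, f}): φ is true.
  g (successors {g}): φ is true.
For instance, at b:
  At b: Dia p is true, Dia r is false, so Dia p or Dia r is true.
    At b: Dia p requires p at some successor in {a, b, c}.
      p holds at b, so Dia p is true at b.
    At b: Dia r requires r at some successor in {a, b, c}.
      At a: r is false.
      At b: r is false.
      At c: r is false.
    So Dia r is false at b.
Satisfying worlds: {a, b, c, d, e, f, g}

a, b, c, d, e, f, g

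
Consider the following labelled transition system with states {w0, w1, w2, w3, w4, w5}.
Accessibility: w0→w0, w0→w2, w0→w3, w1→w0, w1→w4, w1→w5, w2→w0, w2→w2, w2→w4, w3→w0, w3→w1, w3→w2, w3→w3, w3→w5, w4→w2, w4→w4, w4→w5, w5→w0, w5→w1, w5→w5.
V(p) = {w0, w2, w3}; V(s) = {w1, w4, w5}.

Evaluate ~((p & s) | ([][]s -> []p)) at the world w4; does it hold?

At w4: (p & s) | ([][]s -> []p) is true, so ~((p & s) | ([][]s -> []p)) is false.
  At w4: p & s is false, [][]s -> []p is true, so (p & s) | ([][]s -> []p) is true.
    At w4: [][]s is false, []p is false, so [][]s -> []p is true.
      At w4: [][]s requires []s at every successor {w2, w4, w5}.
        []s fails at w2, so [][]s is false at w4.
      At w4: []p requires p at every successor {w2, w4, w5}.
        p fails at w4, so []p is false at w4.

No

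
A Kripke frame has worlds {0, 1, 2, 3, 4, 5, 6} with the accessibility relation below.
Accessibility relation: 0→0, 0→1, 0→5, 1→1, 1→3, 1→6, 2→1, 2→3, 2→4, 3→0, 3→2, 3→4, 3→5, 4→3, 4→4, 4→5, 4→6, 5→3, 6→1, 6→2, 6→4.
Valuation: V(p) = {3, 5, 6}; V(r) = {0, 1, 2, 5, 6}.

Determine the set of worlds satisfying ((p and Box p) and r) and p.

5

Let φ = ((p and Box p) and r) and p. Evaluate φ at each world:
  0 (successors {0, 1, 5}): φ is false.
  1 (successors {1, 3, 6}): φ is false.
  2 (successors {1, 3, 4}): φ is false.
  3 (successors {0, 2, 4, 5}): φ is false.
  4 (successors {3, 4, 5, 6}): φ is false.
  5 (successors {3}): φ is true.
  6 (successors {1, 2, 4}): φ is false.
For instance, at 6:
  At 6: (p and Box p) and r is false, p is true, so ((p and Box p) and r) and p is false.
    At 6: p and Box p is false, r is true, so (p and Box p) and r is false.
      At 6: p is true, Box p is false, so p and Box p is false.
Satisfying worlds: {5}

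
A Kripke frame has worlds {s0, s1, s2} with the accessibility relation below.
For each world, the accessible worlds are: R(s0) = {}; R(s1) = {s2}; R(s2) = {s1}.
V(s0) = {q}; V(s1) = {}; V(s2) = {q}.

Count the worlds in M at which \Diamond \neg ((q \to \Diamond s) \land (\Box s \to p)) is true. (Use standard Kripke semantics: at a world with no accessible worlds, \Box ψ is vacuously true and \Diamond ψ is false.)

1

Recall that \Box ψ holds at a world iff ψ holds at every accessible world, and \Diamond ψ holds iff ψ holds at some accessible world.
Let φ = \Diamond \neg ((q \to \Diamond s) \land (\Box s \to p)). Evaluate φ at each world:
  s0 (successors ∅): φ is false.
  s1 (successors {s2}): φ is true.
  s2 (successors {s1}): φ is false.
For instance, at s1:
  At s1: \Diamond \neg ((q \to \Diamond s) \land (\Box s \to p)) requires \neg ((q \to \Diamond s) \land (\Box s \to p)) at some successor in {s2}.
    \neg ((q \to \Diamond s) \land (\Box s \to p)) holds at s2, so \Diamond \neg ((q \to \Diamond s) \land (\Box s \to p)) is true at s1.
      At s2: (q \to \Diamond s) \land (\Box s \to p) is false, so \neg ((q \to \Diamond s) \land (\Box s \to p)) is true.
Satisfying worlds: {s1}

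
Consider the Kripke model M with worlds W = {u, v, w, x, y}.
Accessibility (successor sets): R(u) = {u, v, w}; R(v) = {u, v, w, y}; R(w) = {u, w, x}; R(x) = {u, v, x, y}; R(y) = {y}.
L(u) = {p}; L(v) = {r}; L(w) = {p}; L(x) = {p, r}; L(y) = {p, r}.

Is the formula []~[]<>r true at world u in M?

No

At u: []~[]<>r requires ~[]<>r at every successor {u, v, w}.
  ~[]<>r fails at u, so []~[]<>r is false at u.
    At u: []<>r is true, so ~[]<>r is false.
      At u: []<>r requires <>r at every successor {u, v, w}.
        At u: <>r is true.
        At v: <>r is true.
        At w: <>r is true.
      So []<>r is true at u.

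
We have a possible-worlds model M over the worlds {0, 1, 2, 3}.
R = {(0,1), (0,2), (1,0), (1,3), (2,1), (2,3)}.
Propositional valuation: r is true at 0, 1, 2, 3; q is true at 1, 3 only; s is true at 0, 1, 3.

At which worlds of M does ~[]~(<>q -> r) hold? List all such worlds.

Let φ = ~[]~(<>q -> r). Evaluate φ at each world:
  0 (successors {1, 2}): φ is true.
  1 (successors {0, 3}): φ is true.
  2 (successors {1, 3}): φ is true.
  3 (successors ∅): φ is false.
For instance, at 1:
  At 1: []~(<>q -> r) is false, so ~[]~(<>q -> r) is true.
    At 1: []~(<>q -> r) requires ~(<>q -> r) at every successor {0, 3}.
      ~(<>q -> r) fails at 0, so []~(<>q -> r) is false at 1.
Satisfying worlds: {0, 1, 2}

0, 1, 2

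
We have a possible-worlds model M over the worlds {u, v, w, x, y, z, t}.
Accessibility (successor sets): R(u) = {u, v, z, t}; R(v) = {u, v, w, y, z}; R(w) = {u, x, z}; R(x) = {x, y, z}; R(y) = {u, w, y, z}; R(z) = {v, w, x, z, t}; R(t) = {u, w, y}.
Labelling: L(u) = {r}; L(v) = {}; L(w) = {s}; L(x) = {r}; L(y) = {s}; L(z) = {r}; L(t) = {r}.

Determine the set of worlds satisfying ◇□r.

v, y, z, t

Let φ = ◇□r. Evaluate φ at each world:
  u (successors {u, v, z, t}): φ is false.
  v (successors {u, v, w, y, z}): φ is true.
  w (successors {u, x, z}): φ is false.
  x (successors {x, y, z}): φ is false.
  y (successors {u, w, y, z}): φ is true.
  z (successors {v, w, x, z, t}): φ is true.
  t (successors {u, w, y}): φ is true.
For instance, at z:
  At z: ◇□r requires □r at some successor in {v, w, x, z, t}.
    □r holds at w, so ◇□r is true at z.
      At w: □r requires r at every successor {u, x, z}.
        At u: r is true.
        At x: r is true.
        At z: r is true.
      So □r is true at w.
Satisfying worlds: {v, y, z, t}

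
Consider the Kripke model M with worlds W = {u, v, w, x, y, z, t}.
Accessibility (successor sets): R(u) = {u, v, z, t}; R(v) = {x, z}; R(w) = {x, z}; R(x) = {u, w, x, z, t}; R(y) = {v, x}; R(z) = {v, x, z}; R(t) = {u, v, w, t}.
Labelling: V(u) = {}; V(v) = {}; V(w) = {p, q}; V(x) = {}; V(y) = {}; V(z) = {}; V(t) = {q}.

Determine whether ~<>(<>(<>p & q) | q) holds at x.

Recall that <>ψ holds at a world iff ψ holds at some accessible world.
At x: <>(<>(<>p & q) | q) is true, so ~<>(<>(<>p & q) | q) is false.
  At x: <>(<>(<>p & q) | q) requires <>(<>p & q) | q at some successor in {u, w, x, z, t}.
    <>(<>p & q) | q holds at u, so <>(<>(<>p & q) | q) is true at x.
      At u: <>(<>p & q) is true, q is false, so <>(<>p & q) | q is true.

No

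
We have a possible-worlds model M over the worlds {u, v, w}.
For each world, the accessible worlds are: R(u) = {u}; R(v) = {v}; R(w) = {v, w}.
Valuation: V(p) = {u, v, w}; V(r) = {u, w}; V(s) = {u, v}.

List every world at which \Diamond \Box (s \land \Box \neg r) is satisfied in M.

Let φ = \Diamond \Box (s \land \Box \neg r). Evaluate φ at each world:
  u (successors {u}): φ is false.
  v (successors {v}): φ is true.
  w (successors {v, w}): φ is true.
For instance, at v:
  At v: \Diamond \Box (s \land \Box \neg r) requires \Box (s \land \Box \neg r) at some successor in {v}.
    \Box (s \land \Box \neg r) holds at v, so \Diamond \Box (s \land \Box \neg r) is true at v.
      At v: \Box (s \land \Box \neg r) requires s \land \Box \neg r at every successor {v}.
        At v: s \land \Box \neg r is true.
      So \Box (s \land \Box \neg r) is true at v.
Satisfying worlds: {v, w}

v, w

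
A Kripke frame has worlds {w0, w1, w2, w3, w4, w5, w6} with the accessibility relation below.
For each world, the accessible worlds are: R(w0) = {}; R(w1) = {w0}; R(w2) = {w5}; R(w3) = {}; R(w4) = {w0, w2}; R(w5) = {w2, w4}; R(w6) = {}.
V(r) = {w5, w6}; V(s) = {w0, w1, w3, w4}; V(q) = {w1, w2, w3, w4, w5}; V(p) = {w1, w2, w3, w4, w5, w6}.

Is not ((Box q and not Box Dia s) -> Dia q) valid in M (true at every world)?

Let φ = not ((Box q and not Box Dia s) -> Dia q). Evaluate φ at each world:
  w0 (successors ∅): φ is false.
  w1 (successors {w0}): φ is false.
  w2 (successors {w5}): φ is false.
  w3 (successors ∅): φ is false.
  w4 (successors {w0, w2}): φ is false.
  w5 (successors {w2, w4}): φ is false.
  w6 (successors ∅): φ is false.
Detail at w0 (counterexample):
  At w0: (Box q and not Box Dia s) -> Dia q is true, so not ((Box q and not Box Dia s) -> Dia q) is false.
    At w0: Box q and not Box Dia s is false, Dia q is false, so (Box q and not Box Dia s) -> Dia q is true.
      At w0: Box q is true, not Box Dia s is false, so Box q and not Box Dia s is false.
      At w0: no accessible worlds, so Dia q is false.

No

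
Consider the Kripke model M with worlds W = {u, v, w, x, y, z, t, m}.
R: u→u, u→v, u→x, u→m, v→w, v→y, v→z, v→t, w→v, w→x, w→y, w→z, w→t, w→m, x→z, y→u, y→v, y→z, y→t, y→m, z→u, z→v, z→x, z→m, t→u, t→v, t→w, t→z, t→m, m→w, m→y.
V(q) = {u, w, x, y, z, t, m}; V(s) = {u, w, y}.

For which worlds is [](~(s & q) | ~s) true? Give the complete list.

Let φ = [](~(s & q) | ~s). Evaluate φ at each world:
  u (successors {u, v, x, m}): φ is false.
  v (successors {w, y, z, t}): φ is false.
  w (successors {v, x, y, z, t, m}): φ is false.
  x (successors {z}): φ is true.
  y (successors {u, v, z, t, m}): φ is false.
  z (successors {u, v, x, m}): φ is false.
  t (successors {u, v, w, z, m}): φ is false.
  m (successors {w, y}): φ is false.
For instance, at w:
  At w: [](~(s & q) | ~s) requires ~(s & q) | ~s at every successor {v, x, y, z, t, m}.
    ~(s & q) | ~s fails at y, so [](~(s & q) | ~s) is false at w.
Satisfying worlds: {x}

x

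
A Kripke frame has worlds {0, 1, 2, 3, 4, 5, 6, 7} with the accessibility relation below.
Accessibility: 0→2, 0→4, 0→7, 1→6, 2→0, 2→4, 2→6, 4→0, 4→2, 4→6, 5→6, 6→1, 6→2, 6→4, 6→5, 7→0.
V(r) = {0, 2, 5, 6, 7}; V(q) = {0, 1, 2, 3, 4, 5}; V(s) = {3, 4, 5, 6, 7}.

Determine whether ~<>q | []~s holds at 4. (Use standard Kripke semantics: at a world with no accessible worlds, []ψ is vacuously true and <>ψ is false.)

Recall that []ψ holds at a world iff ψ holds at every accessible world, and <>ψ holds iff ψ holds at some accessible world.
At 4: ~<>q is false, []~s is false, so ~<>q | []~s is false.
  At 4: <>q is true, so ~<>q is false.
    At 4: <>q requires q at some successor in {0, 2, 6}.
      q holds at 0, so <>q is true at 4.
  At 4: []~s requires ~s at every successor {0, 2, 6}.
    ~s fails at 6, so []~s is false at 4.

No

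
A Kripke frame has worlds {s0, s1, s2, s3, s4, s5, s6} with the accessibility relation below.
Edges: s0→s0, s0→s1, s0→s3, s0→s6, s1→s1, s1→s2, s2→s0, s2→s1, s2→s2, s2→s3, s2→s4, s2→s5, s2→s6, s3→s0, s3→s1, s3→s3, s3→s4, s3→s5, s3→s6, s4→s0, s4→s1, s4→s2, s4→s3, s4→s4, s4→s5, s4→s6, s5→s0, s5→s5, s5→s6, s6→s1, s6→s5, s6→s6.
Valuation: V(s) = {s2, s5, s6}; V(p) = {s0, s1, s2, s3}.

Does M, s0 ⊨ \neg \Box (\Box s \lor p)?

At s0: \Box (\Box s \lor p) is false, so \neg \Box (\Box s \lor p) is true.
  At s0: \Box (\Box s \lor p) requires \Box s \lor p at every successor {s0, s1, s3, s6}.
    \Box s \lor p fails at s6, so \Box (\Box s \lor p) is false at s0.
      At s6: \Box s is false, p is false, so \Box s \lor p is false.

Yes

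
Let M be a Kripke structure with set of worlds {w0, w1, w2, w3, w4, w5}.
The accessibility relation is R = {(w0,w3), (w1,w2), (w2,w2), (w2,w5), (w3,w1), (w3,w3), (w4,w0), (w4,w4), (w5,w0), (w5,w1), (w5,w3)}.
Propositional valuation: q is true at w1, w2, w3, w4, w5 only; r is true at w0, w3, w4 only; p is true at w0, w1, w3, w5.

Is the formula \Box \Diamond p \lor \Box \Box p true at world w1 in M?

At w1: \Box \Diamond p is true, \Box \Box p is false, so \Box \Diamond p \lor \Box \Box p is true.
  At w1: \Box \Diamond p requires \Diamond p at every successor {w2}.
      At w2: \Diamond p requires p at some successor in {w2, w5}.
        p holds at w5, so \Diamond p is true at w2.
  So \Box \Diamond p is true at w1.
  At w1: \Box \Box p requires \Box p at every successor {w2}.
    \Box p fails at w2, so \Box \Box p is false at w1.
      At w2: \Box p requires p at every successor {w2, w5}.
        p fails at w2, so \Box p is false at w2.

Yes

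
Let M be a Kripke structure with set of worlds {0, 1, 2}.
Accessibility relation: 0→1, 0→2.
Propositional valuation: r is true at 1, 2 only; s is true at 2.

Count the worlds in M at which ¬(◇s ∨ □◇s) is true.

0

Let φ = ¬(◇s ∨ □◇s). Evaluate φ at each world:
  0 (successors {1, 2}): φ is false.
  1 (successors ∅): φ is false.
  2 (successors ∅): φ is false.
For instance, at 0:
  At 0: ◇s ∨ □◇s is true, so ¬(◇s ∨ □◇s) is false.
    At 0: ◇s is true, □◇s is false, so ◇s ∨ □◇s is true.
      At 0: ◇s requires s at some successor in {1, 2}.
        s holds at 2, so ◇s is true at 0.
      At 0: □◇s requires ◇s at every successor {1, 2}.
        ◇s fails at 1, so □◇s is false at 0.
Satisfying worlds: none.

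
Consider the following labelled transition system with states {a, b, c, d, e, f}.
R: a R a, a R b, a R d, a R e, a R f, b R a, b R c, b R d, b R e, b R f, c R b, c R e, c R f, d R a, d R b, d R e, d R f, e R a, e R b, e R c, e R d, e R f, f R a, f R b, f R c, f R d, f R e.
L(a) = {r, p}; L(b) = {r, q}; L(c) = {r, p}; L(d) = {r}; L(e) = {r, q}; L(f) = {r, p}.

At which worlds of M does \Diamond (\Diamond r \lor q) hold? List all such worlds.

Let φ = \Diamond (\Diamond r \lor q). Evaluate φ at each world:
  a (successors {a, b, d, e, f}): φ is true.
  b (successors {a, c, d, e, f}): φ is true.
  c (successors {b, e, f}): φ is true.
  d (successors {a, b, e, f}): φ is true.
  e (successors {a, b, c, d, f}): φ is true.
  f (successors {a, b, c, d, e}): φ is true.
For instance, at a:
  At a: \Diamond (\Diamond r \lor q) requires \Diamond r \lor q at some successor in {a, b, d, e, f}.
    \Diamond r \lor q holds at a, so \Diamond (\Diamond r \lor q) is true at a.
      At a: \Diamond r is true, q is false, so \Diamond r \lor q is true.
Satisfying worlds: {a, b, c, d, e, f}

a, b, c, d, e, f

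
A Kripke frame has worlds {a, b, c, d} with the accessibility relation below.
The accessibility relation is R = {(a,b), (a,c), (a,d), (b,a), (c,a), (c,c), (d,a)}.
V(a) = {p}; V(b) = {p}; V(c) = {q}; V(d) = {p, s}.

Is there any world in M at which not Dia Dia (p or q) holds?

Let φ = not Dia Dia (p or q). Evaluate φ at each world:
  a (successors {b, c, d}): φ is false.
  b (successors {a}): φ is false.
  c (successors {a, c}): φ is false.
  d (successors {a}): φ is false.
For instance, at d:
  At d: Dia Dia (p or q) is true, so not Dia Dia (p or q) is false.
    At d: Dia Dia (p or q) requires Dia (p or q) at some successor in {a}.
      Dia (p or q) holds at a, so Dia Dia (p or q) is true at d.

No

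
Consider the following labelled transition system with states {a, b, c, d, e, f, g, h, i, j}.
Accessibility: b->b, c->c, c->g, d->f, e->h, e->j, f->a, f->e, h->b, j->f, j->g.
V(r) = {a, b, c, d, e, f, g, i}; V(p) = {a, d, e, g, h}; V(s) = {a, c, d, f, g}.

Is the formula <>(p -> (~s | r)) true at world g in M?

At g: no accessible worlds, so <>(p -> (~s | r)) is false.

No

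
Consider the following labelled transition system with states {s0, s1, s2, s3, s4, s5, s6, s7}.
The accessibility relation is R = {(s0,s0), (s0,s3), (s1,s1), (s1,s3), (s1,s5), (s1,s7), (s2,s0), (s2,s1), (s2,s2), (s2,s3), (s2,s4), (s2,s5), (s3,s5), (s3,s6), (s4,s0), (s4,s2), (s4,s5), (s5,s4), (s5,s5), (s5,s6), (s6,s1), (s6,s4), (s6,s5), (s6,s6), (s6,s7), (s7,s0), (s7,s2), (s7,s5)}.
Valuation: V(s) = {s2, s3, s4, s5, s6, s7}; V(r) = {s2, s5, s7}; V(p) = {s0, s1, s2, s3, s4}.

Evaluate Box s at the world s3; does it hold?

Recall that Box ψ holds at a world iff ψ holds at every accessible world, and Dia ψ holds iff ψ holds at some accessible world.
At s3: Box s requires s at every successor {s5, s6}.
  At s5: s is true.
  At s6: s is true.
So Box s is true at s3.

Yes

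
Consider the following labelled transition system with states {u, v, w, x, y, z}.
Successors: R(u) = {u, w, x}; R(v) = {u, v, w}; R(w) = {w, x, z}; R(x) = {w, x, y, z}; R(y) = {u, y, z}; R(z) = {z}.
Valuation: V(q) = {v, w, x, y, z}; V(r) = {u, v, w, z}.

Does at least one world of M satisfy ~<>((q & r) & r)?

Let φ = ~<>((q & r) & r). Evaluate φ at each world:
  u (successors {u, w, x}): φ is false.
  v (successors {u, v, w}): φ is false.
  w (successors {w, x, z}): φ is false.
  x (successors {w, x, y, z}): φ is false.
  y (successors {u, y, z}): φ is false.
  z (successors {z}): φ is false.
For instance, at z:
  At z: <>((q & r) & r) is true, so ~<>((q & r) & r) is false.
    At z: <>((q & r) & r) requires (q & r) & r at some successor in {z}.
      (q & r) & r holds at z, so <>((q & r) & r) is true at z.

No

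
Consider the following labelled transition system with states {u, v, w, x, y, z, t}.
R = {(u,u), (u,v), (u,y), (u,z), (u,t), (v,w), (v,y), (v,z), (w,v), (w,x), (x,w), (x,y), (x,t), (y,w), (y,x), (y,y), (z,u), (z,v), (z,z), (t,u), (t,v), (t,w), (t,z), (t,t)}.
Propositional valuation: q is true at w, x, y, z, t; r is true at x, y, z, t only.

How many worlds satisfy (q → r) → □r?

1

Recall that □ψ holds at a world iff ψ holds at every accessible world, and ◇ψ holds iff ψ holds at some accessible world.
Let φ = (q → r) → □r. Evaluate φ at each world:
  u (successors {u, v, y, z, t}): φ is false.
  v (successors {w, y, z}): φ is false.
  w (successors {v, x}): φ is true.
  x (successors {w, y, t}): φ is false.
  y (successors {w, x, y}): φ is false.
  z (successors {u, v, z}): φ is false.
  t (successors {u, v, w, z, t}): φ is false.
For instance, at v:
  At v: q → r is true, □r is false, so (q → r) → □r is false.
    At v: □r requires r at every successor {w, y, z}.
      r fails at w, so □r is false at v.
Satisfying worlds: {w}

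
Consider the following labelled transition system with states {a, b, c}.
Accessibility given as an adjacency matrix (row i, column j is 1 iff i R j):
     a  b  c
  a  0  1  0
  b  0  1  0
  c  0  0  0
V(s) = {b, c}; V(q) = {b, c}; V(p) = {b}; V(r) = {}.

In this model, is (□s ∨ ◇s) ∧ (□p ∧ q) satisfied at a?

Recall that □ψ holds at a world iff ψ holds at every accessible world, and ◇ψ holds iff ψ holds at some accessible world.
At a: □s ∨ ◇s is true, □p ∧ q is false, so (□s ∨ ◇s) ∧ (□p ∧ q) is false.
  At a: □s is true, ◇s is true, so □s ∨ ◇s is true.
    At a: □s requires s at every successor {b}.
      At b: s is true.
    So □s is true at a.
    At a: ◇s requires s at some successor in {b}.
      s holds at b, so ◇s is true at a.
  At a: □p is true, q is false, so □p ∧ q is false.
    At a: □p requires p at every successor {b}.
      At b: p is true.
    So □p is true at a.

No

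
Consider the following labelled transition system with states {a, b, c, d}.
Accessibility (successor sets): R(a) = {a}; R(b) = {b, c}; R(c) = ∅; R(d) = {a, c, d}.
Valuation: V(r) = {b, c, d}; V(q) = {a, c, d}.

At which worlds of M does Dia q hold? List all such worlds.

a, b, d

Let φ = Dia q. Evaluate φ at each world:
  a (successors {a}): φ is true.
  b (successors {b, c}): φ is true.
  c (successors ∅): φ is false.
  d (successors {a, c, d}): φ is true.
For instance, at a:
  At a: Dia q requires q at some successor in {a}.
    q holds at a, so Dia q is true at a.
Satisfying worlds: {a, b, d}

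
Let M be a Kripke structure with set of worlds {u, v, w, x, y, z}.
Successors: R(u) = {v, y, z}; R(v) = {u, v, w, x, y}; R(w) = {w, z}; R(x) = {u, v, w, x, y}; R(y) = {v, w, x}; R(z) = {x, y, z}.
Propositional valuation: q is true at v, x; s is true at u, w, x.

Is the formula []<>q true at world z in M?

Yes

At z: []<>q requires <>q at every successor {x, y, z}.
    At x: <>q requires q at some successor in {u, v, w, x, y}.
      q holds at v, so <>q is true at x.
    At y: <>q requires q at some successor in {v, w, x}.
      q holds at v, so <>q is true at y.
    At z: <>q requires q at some successor in {x, y, z}.
      q holds at x, so <>q is true at z.
So []<>q is true at z.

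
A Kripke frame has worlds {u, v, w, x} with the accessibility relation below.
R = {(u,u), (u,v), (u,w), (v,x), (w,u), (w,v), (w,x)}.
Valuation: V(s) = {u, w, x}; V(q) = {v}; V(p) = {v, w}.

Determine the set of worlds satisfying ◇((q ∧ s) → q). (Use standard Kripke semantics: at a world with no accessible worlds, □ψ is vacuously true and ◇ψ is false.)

Let φ = ◇((q ∧ s) → q). Evaluate φ at each world:
  u (successors {u, v, w}): φ is true.
  v (successors {x}): φ is true.
  w (successors {u, v, x}): φ is true.
  x (successors ∅): φ is false.
For instance, at u:
  At u: ◇((q ∧ s) → q) requires (q ∧ s) → q at some successor in {u, v, w}.
    (q ∧ s) → q holds at u, so ◇((q ∧ s) → q) is true at u.
Satisfying worlds: {u, v, w}

u, v, w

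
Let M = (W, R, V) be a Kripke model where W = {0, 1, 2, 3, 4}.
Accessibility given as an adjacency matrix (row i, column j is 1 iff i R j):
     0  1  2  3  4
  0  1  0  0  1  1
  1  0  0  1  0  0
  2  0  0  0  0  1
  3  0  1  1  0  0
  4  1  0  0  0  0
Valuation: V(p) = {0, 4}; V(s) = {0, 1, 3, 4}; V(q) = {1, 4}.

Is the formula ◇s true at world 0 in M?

Yes

At 0: ◇s requires s at some successor in {0, 3, 4}.
  s holds at 0, so ◇s is true at 0.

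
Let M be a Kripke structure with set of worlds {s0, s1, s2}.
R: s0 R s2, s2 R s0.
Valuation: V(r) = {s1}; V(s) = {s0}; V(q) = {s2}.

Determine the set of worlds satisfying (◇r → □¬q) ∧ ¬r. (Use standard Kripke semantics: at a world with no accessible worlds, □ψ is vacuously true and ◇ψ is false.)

s0, s2

Let φ = (◇r → □¬q) ∧ ¬r. Evaluate φ at each world:
  s0 (successors {s2}): φ is true.
  s1 (successors ∅): φ is false.
  s2 (successors {s0}): φ is true.
For instance, at s0:
  At s0: ◇r → □¬q is true, ¬r is true, so (◇r → □¬q) ∧ ¬r is true.
    At s0: ◇r is false, □¬q is false, so ◇r → □¬q is true.
      At s0: ◇r requires r at some successor in {s2}.
        At s2: r is false.
      So ◇r is false at s0.
      At s0: □¬q requires ¬q at every successor {s2}.
        ¬q fails at s2, so □¬q is false at s0.
Satisfying worlds: {s0, s2}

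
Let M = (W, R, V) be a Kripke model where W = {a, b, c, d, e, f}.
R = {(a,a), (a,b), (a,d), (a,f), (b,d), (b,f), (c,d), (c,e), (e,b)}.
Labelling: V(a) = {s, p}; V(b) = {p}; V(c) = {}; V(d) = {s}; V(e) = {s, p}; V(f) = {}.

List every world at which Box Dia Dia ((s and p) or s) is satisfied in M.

Let φ = Box Dia Dia ((s and p) or s). Evaluate φ at each world:
  a (successors {a, b, d, f}): φ is false.
  b (successors {d, f}): φ is false.
  c (successors {d, e}): φ is false.
  d (successors ∅): φ is true.
  e (successors {b}): φ is false.
  f (successors ∅): φ is true.
For instance, at a:
  At a: Box Dia Dia ((s and p) or s) requires Dia Dia ((s and p) or s) at every successor {a, b, d, f}.
    Dia Dia ((s and p) or s) fails at b, so Box Dia Dia ((s and p) or s) is false at a.
      At b: Dia Dia ((s and p) or s) requires Dia ((s and p) or s) at some successor in {d, f}.
        At d: Dia ((s and p) or s) is false.
        At f: Dia ((s and p) or s) is false.
      So Dia Dia ((s and p) or s) is false at b.
Satisfying worlds: {d, f}

d, f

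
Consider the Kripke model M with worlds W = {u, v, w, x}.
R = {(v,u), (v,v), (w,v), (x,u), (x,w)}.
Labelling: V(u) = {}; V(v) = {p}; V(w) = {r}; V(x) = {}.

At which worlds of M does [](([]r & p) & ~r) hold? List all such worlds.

Let φ = [](([]r & p) & ~r). Evaluate φ at each world:
  u (successors ∅): φ is true.
  v (successors {u, v}): φ is false.
  w (successors {v}): φ is false.
  x (successors {u, w}): φ is false.
For instance, at x:
  At x: [](([]r & p) & ~r) requires ([]r & p) & ~r at every successor {u, w}.
    ([]r & p) & ~r fails at u, so [](([]r & p) & ~r) is false at x.
      At u: []r & p is false, ~r is true, so ([]r & p) & ~r is false.
Satisfying worlds: {u}

u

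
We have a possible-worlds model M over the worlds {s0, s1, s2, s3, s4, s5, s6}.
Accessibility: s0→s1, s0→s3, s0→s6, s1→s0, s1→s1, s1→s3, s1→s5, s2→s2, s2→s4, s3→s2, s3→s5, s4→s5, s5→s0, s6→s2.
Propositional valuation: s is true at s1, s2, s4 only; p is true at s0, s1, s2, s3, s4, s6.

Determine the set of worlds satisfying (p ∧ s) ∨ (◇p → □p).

Let φ = (p ∧ s) ∨ (◇p → □p). Evaluate φ at each world:
  s0 (successors {s1, s3, s6}): φ is true.
  s1 (successors {s0, s1, s3, s5}): φ is true.
  s2 (successors {s2, s4}): φ is true.
  s3 (successors {s2, s5}): φ is false.
  s4 (successors {s5}): φ is true.
  s5 (successors {s0}): φ is true.
  s6 (successors {s2}): φ is true.
For instance, at s0:
  At s0: p ∧ s is false, ◇p → □p is true, so (p ∧ s) ∨ (◇p → □p) is true.
    At s0: ◇p is true, □p is true, so ◇p → □p is true.
      At s0: ◇p requires p at some successor in {s1, s3, s6}.
        p holds at s1, so ◇p is true at s0.
      At s0: □p requires p at every successor {s1, s3, s6}.
        At s1: p is true.
        At s3: p is true.
        At s6: p is true.
      So □p is true at s0.
Satisfying worlds: {s0, s1, s2, s4, s5, s6}

s0, s1, s2, s4, s5, s6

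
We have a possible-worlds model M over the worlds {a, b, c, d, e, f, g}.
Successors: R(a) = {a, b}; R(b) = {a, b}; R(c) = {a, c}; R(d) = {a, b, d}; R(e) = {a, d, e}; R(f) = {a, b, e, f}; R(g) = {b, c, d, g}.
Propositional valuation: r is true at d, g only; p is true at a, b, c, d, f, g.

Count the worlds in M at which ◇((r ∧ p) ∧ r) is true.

3

Let φ = ◇((r ∧ p) ∧ r). Evaluate φ at each world:
  a (successors {a, b}): φ is false.
  b (successors {a, b}): φ is false.
  c (successors {a, c}): φ is false.
  d (successors {a, b, d}): φ is true.
  e (successors {a, d, e}): φ is true.
  f (successors {a, b, e, f}): φ is false.
  g (successors {b, c, d, g}): φ is true.
For instance, at e:
  At e: ◇((r ∧ p) ∧ r) requires (r ∧ p) ∧ r at some successor in {a, d, e}.
    (r ∧ p) ∧ r holds at d, so ◇((r ∧ p) ∧ r) is true at e.
Satisfying worlds: {d, e, g}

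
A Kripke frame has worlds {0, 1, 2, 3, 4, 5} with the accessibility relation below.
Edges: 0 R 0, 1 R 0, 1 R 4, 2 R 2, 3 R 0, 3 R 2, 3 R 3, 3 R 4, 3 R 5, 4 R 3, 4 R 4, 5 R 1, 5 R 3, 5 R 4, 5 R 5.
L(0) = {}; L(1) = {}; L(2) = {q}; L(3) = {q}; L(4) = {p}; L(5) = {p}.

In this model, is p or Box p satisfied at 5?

At 5: p is true, Box p is false, so p or Box p is true.
  At 5: Box p requires p at every successor {1, 3, 4, 5}.
    p fails at 1, so Box p is false at 5.

Yes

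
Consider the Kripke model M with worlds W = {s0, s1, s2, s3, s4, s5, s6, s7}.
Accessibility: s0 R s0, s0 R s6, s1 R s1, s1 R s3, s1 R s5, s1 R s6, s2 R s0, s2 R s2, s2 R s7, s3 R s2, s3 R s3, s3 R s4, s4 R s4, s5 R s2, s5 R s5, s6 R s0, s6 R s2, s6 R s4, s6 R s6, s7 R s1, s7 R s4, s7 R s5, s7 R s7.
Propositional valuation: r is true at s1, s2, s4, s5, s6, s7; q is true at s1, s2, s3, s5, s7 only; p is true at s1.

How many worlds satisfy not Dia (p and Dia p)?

Recall that Dia ψ holds at a world iff ψ holds at some accessible world.
Let φ = not Dia (p and Dia p). Evaluate φ at each world:
  s0 (successors {s0, s6}): φ is true.
  s1 (successors {s1, s3, s5, s6}): φ is false.
  s2 (successors {s0, s2, s7}): φ is true.
  s3 (successors {s2, s3, s4}): φ is true.
  s4 (successors {s4}): φ is true.
  s5 (successors {s2, s5}): φ is true.
  s6 (successors {s0, s2, s4, s6}): φ is true.
  s7 (successors {s1, s4, s5, s7}): φ is false.
For instance, at s4:
  At s4: Dia (p and Dia p) is false, so not Dia (p and Dia p) is true.
    At s4: Dia (p and Dia p) requires p and Dia p at some successor in {s4}.
      At s4: p and Dia p is false.
    So Dia (p and Dia p) is false at s4.
Satisfying worlds: {s0, s2, s3, s4, s5, s6}

6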